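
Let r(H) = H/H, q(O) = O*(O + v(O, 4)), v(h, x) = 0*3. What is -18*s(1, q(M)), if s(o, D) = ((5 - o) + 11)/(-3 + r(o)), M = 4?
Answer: 135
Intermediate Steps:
v(h, x) = 0
q(O) = O² (q(O) = O*(O + 0) = O*O = O²)
r(H) = 1
s(o, D) = -8 + o/2 (s(o, D) = ((5 - o) + 11)/(-3 + 1) = (16 - o)/(-2) = (16 - o)*(-½) = -8 + o/2)
-18*s(1, q(M)) = -18*(-8 + (½)*1) = -18*(-8 + ½) = -18*(-15/2) = 135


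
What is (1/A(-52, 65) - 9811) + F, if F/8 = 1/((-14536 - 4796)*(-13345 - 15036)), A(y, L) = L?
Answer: -87472278677192/8915749245 ≈ -9811.0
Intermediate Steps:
F = 2/137165373 (F = 8/(((-14536 - 4796)*(-13345 - 15036))) = 8/((-19332*(-28381))) = 8/548661492 = 8*(1/548661492) = 2/137165373 ≈ 1.4581e-8)
(1/A(-52, 65) - 9811) + F = (1/65 - 9811) + 2/137165373 = -637714/65 + 2/137165373 = -87472278677192/8915749245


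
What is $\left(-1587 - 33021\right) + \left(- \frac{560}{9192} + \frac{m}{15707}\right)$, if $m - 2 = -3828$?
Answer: $- \frac{624587942108}{18047343} \approx -34608.0$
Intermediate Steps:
$m = -3826$ ($m = 2 - 3828 = -3826$)
$\left(-1587 - 33021\right) + \left(- \frac{560}{9192} + \frac{m}{15707}\right) = \left(-1587 - 33021\right) - \left(\frac{70}{1149} + \frac{3826}{15707}\right) = -34608 - \frac{5495564}{18047343} = - \frac{624587942108}{18047343}$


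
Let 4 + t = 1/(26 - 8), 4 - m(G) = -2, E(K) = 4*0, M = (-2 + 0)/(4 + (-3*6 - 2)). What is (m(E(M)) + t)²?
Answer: 1369/324 ≈ 4.2253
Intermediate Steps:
M = ⅛ (M = -2/(4 + (-18 - 2)) = -2/(4 - 20) = -2/(-16) = -2*(-1/16) = ⅛ ≈ 0.12500)
E(K) = 0
m(G) = 6 (m(G) = 4 - 1*(-2) = 4 + 2 = 6)
t = -71/18 (t = -4 + 1/(26 - 8) = -4 + 1/18 = -71/18 ≈ -3.9444)
(m(E(M)) + t)² = (6 - 71/18)² = (37/18)² = 1369/324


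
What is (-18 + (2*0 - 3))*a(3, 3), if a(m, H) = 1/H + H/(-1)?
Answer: 56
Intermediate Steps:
a(m, H) = 1/H - H (a(m, H) = 1/H + H*(-1) = 1/H - H)
(-18 + (2*0 - 3))*a(3, 3) = (-18 + (2*0 - 3))*(1/3 - 1*3) = (-18 + (0 - 3))*(⅓ - 3) = (-18 - 3)*(-8/3) = -21*(-8/3) = 56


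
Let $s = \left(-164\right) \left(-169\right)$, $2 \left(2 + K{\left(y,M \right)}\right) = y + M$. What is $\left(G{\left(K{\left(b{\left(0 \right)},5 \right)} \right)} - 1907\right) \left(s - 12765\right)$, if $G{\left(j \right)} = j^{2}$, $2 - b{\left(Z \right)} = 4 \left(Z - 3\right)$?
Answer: $- \frac{110682253}{4} \approx -2.7671 \cdot 10^{7}$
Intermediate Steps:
$b{\left(Z \right)} = 14 - 4 Z$ ($b{\left(Z \right)} = 2 - 4 \left(Z - 3\right) = 2 - 4 \left(-3 + Z\right) = 2 - \left(-12 + 4 Z\right) = 14 - 4 Z$)
$K{\left(y,M \right)} = -2 + \frac{M}{2} + \frac{y}{2}$ ($K{\left(y,M \right)} = -2 + \frac{y + M}{2} = -2 + \frac{M + y}{2} = -2 + \left(\frac{M}{2} + \frac{y}{2}\right) = -2 + \frac{M}{2} + \frac{y}{2}$)
$s = 27716$
$\left(G{\left(K{\left(b{\left(0 \right)},5 \right)} \right)} - 1907\right) \left(s - 12765\right) = \left(\left(-2 + \frac{1}{2} \cdot 5 + \frac{14 - 0}{2}\right)^{2} - 1907\right) \left(27716 - 12765\right) = \left(\left(-2 + \frac{5}{2} + \frac{14 + 0}{2}\right)^{2} - 1907\right) 14951 = \left(\left(-2 + \frac{5}{2} + \frac{1}{2} \cdot 14\right)^{2} - 1907\right) 14951 = \left(\left(-2 + \frac{5}{2} + 7\right)^{2} - 1907\right) 14951 = \left(\left(\frac{15}{2}\right)^{2} - 1907\right) 14951 = \left(\frac{225}{4} - 1907\right) 14951 = \left(- \frac{7403}{4}\right) 14951 = - \frac{110682253}{4}$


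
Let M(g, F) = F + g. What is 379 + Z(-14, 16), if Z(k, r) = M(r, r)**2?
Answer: 1403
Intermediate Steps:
Z(k, r) = 4*r**2 (Z(k, r) = (r + r)**2 = (2*r)**2 = 4*r**2)
379 + Z(-14, 16) = 379 + 4*16**2 = 379 + 4*256 = 379 + 1024 = 1403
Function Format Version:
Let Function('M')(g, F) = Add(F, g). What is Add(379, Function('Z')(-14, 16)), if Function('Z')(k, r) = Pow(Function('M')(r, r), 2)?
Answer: 1403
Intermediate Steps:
Function('Z')(k, r) = Mul(4, Pow(r, 2)) (Function('Z')(k, r) = Pow(Add(r, r), 2) = Pow(Mul(2, r), 2) = Mul(4, Pow(r, 2)))
Add(379, Function('Z')(-14, 16)) = Add(379, Mul(4, Pow(16, 2))) = Add(379, Mul(4, 256)) = Add(379, 1024) = 1403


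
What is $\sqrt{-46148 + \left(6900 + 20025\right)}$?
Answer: $i \sqrt{19223} \approx 138.65 i$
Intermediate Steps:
$\sqrt{-46148 + \left(6900 + 20025\right)} = \sqrt{-46148 + 26925} = \sqrt{-19223} = i \sqrt{19223}$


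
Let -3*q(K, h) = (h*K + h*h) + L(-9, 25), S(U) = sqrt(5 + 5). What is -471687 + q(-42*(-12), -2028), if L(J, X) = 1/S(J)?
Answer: -1501911 - sqrt(10)/30 ≈ -1.5019e+6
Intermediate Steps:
S(U) = sqrt(10)
L(J, X) = sqrt(10)/10 (L(J, X) = 1/(sqrt(10)) = sqrt(10)/10)
q(K, h) = -h**2/3 - sqrt(10)/30 - K*h/3 (q(K, h) = -((h*K + h*h) + sqrt(10)/10)/3 = -((K*h + h**2) + sqrt(10)/10)/3 = -((h**2 + K*h) + sqrt(10)/10)/3 = -(h**2 + sqrt(10)/10 + K*h)/3 = -h**2/3 - sqrt(10)/30 - K*h/3)
-471687 + q(-42*(-12), -2028) = -471687 + (-1/3*(-2028)**2 - sqrt(10)/30 - 1/3*(-42*(-12))*(-2028)) = -471687 + (-1/3*4112784 - sqrt(10)/30 - 1/3*504*(-2028)) = -471687 + (-1370928 - sqrt(10)/30 + 340704) = -471687 + (-1030224 - sqrt(10)/30) = -1501911 - sqrt(10)/30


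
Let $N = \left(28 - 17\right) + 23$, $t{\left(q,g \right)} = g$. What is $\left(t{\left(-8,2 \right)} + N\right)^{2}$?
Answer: $1296$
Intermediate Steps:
$N = 34$ ($N = 11 + 23 = 34$)
$\left(t{\left(-8,2 \right)} + N\right)^{2} = \left(2 + 34\right)^{2} = 36^{2} = 1296$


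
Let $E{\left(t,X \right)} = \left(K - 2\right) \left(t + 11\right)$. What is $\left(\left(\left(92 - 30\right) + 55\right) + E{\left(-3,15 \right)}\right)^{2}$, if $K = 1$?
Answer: $11881$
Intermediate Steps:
$E{\left(t,X \right)} = -11 - t$ ($E{\left(t,X \right)} = \left(1 - 2\right) \left(t + 11\right) = - (11 + t) = -11 - t$)
$\left(\left(\left(92 - 30\right) + 55\right) + E{\left(-3,15 \right)}\right)^{2} = \left(\left(\left(92 - 30\right) + 55\right) - 8\right)^{2} = \left(\left(62 + 55\right) + \left(-11 + 3\right)\right)^{2} = \left(117 - 8\right)^{2} = 109^{2} = 11881$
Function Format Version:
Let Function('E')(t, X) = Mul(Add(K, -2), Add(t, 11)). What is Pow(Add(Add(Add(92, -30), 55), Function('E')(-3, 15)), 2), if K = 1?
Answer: 11881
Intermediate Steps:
Function('E')(t, X) = Add(-11, Mul(-1, t)) (Function('E')(t, X) = Mul(Add(1, -2), Add(t, 11)) = Mul(-1, Add(11, t)) = Add(-11, Mul(-1, t)))
Pow(Add(Add(Add(92, -30), 55), Function('E')(-3, 15)), 2) = Pow(Add(Add(Add(92, -30), 55), Add(-11, Mul(-1, -3))), 2) = Pow(Add(Add(62, 55), Add(-11, 3)), 2) = Pow(Add(117, -8), 2) = Pow(109, 2) = 11881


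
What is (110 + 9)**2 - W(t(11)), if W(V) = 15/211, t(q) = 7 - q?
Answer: 2987956/211 ≈ 14161.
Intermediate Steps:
W(V) = 15/211 (W(V) = 15*(1/211) = 15/211)
(110 + 9)**2 - W(t(11)) = (110 + 9)**2 - 1*15/211 = 119**2 - 15/211 = 14161 - 15/211 = 2987956/211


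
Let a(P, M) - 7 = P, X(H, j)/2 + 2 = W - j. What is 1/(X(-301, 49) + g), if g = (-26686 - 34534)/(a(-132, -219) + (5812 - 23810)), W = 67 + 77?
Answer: 18123/3432098 ≈ 0.0052804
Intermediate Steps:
W = 144
X(H, j) = 284 - 2*j (X(H, j) = -4 + 2*(144 - j) = -4 + (288 - 2*j) = 284 - 2*j)
a(P, M) = 7 + P
g = 61220/18123 (g = (-26686 - 34534)/((7 - 132) + (5812 - 23810)) = -61220/(-125 - 17998) = -61220/(-18123) = -61220*(-1/18123) = 61220/18123 ≈ 3.3780)
1/(X(-301, 49) + g) = 1/((284 - 2*49) + 61220/18123) = 1/((284 - 98) + 61220/18123) = 1/(186 + 61220/18123) = 1/(3432098/18123) = 18123/3432098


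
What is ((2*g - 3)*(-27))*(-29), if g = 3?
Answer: 2349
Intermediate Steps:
((2*g - 3)*(-27))*(-29) = ((2*3 - 3)*(-27))*(-29) = ((6 - 3)*(-27))*(-29) = (3*(-27))*(-29) = -81*(-29) = 2349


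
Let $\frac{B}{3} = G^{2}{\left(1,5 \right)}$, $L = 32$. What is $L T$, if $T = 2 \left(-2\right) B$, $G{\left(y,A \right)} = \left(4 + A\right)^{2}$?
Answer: $-2519424$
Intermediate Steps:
$B = 19683$ ($B = 3 \left(\left(4 + 5\right)^{2}\right)^{2} = 3 \left(9^{2}\right)^{2} = 3 \cdot 81^{2} = 3 \cdot 6561 = 19683$)
$T = -78732$ ($T = 2 \left(-2\right) 19683 = \left(-4\right) 19683 = -78732$)
$L T = 32 \left(-78732\right) = -2519424$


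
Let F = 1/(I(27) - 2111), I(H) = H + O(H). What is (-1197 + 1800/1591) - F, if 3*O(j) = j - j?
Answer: -3965073077/3315644 ≈ -1195.9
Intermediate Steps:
O(j) = 0 (O(j) = (j - j)/3 = (⅓)*0 = 0)
I(H) = H (I(H) = H + 0 = H)
F = -1/2084 (F = 1/(27 - 2111) = 1/(-2084) = -1/2084 ≈ -0.00047985)
(-1197 + 1800/1591) - F = (-1197 + 1800/1591) - 1*(-1/2084) = (-1197 + 1800*(1/1591)) + 1/2084 = (-1197 + 1800/1591) + 1/2084 = -1902627/1591 + 1/2084 = -3965073077/3315644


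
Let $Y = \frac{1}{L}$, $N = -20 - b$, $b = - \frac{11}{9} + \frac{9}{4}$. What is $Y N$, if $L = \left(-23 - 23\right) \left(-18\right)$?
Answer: $- \frac{757}{29808} \approx -0.025396$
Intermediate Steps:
$b = \frac{37}{36}$ ($b = \left(-11\right) \frac{1}{9} + 9 \cdot \frac{1}{4} = - \frac{11}{9} + \frac{9}{4} = \frac{37}{36} \approx 1.0278$)
$L = 828$ ($L = \left(-46\right) \left(-18\right) = 828$)
$N = - \frac{757}{36}$ ($N = -20 - \frac{37}{36} = - \frac{757}{36} \approx -21.028$)
$Y = \frac{1}{828} \approx 0.0012077$
$Y N = \frac{1}{828} \left(- \frac{757}{36}\right) = - \frac{757}{29808}$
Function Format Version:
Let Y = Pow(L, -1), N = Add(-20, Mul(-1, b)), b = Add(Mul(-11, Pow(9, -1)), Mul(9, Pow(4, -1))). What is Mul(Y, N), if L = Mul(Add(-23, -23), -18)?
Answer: Rational(-757, 29808) ≈ -0.025396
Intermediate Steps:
b = Rational(37, 36) (b = Add(Mul(-11, Rational(1, 9)), Mul(9, Rational(1, 4))) = Add(Rational(-11, 9), Rational(9, 4)) = Rational(37, 36) ≈ 1.0278)
L = 828 (L = Mul(-46, -18) = 828)
N = Rational(-757, 36) (N = Add(-20, Mul(-1, Rational(37, 36))) = Add(-20, Rational(-37, 36)) = Rational(-757, 36) ≈ -21.028)
Y = Rational(1, 828) (Y = Pow(828, -1) = Rational(1, 828) ≈ 0.0012077)
Mul(Y, N) = Mul(Rational(1, 828), Rational(-757, 36)) = Rational(-757, 29808)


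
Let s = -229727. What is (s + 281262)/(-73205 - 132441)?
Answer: -51535/205646 ≈ -0.25060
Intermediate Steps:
(s + 281262)/(-73205 - 132441) = (-229727 + 281262)/(-73205 - 132441) = 51535/(-205646) = 51535*(-1/205646) = -51535/205646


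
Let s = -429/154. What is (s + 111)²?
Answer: 2295225/196 ≈ 11710.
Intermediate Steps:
s = -39/14 (s = -429*1/154 = -39/14 ≈ -2.7857)
(s + 111)² = (-39/14 + 111)² = (1515/14)² = 2295225/196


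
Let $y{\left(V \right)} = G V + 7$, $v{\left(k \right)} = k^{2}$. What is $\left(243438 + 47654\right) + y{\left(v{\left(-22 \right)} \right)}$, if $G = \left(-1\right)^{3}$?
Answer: $290615$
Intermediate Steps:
$G = -1$
$y{\left(V \right)} = 7 - V$ ($y{\left(V \right)} = - V + 7 = 7 - V$)
$\left(243438 + 47654\right) + y{\left(v{\left(-22 \right)} \right)} = \left(243438 + 47654\right) + \left(7 - \left(-22\right)^{2}\right) = 291092 + \left(7 - 484\right) = 291092 - 477 = 290615$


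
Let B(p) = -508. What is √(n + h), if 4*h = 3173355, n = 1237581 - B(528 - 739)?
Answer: √8125711/2 ≈ 1425.3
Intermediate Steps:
n = 1238089 (n = 1237581 - 1*(-508) = 1237581 + 508 = 1238089)
h = 3173355/4 (h = (¼)*3173355 = 3173355/4 ≈ 7.9334e+5)
√(n + h) = √(1238089 + 3173355/4) = √(8125711/4) = √8125711/2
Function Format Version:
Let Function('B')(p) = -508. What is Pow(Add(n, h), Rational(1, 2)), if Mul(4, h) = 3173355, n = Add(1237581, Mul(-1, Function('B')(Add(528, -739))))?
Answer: Mul(Rational(1, 2), Pow(8125711, Rational(1, 2))) ≈ 1425.3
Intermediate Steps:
n = 1238089 (n = Add(1237581, Mul(-1, -508)) = Add(1237581, 508) = 1238089)
h = Rational(3173355, 4) (h = Mul(Rational(1, 4), 3173355) = Rational(3173355, 4) ≈ 7.9334e+5)
Pow(Add(n, h), Rational(1, 2)) = Pow(Add(1238089, Rational(3173355, 4)), Rational(1, 2)) = Pow(Rational(8125711, 4), Rational(1, 2)) = Mul(Rational(1, 2), Pow(8125711, Rational(1, 2)))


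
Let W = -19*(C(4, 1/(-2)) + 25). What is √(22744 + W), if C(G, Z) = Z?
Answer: √89114/2 ≈ 149.26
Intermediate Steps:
W = -931/2 (W = -19*(1/(-2) + 25) = -19*(-½ + 25) = -19*49/2 = -931/2 ≈ -465.50)
√(22744 + W) = √(22744 - 931/2) = √(44557/2) = √89114/2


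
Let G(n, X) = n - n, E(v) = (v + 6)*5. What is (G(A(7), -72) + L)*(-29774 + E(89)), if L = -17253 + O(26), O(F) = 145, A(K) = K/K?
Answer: 501247292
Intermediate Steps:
A(K) = 1
L = -17108 (L = -17253 + 145 = -17108)
E(v) = 30 + 5*v (E(v) = (6 + v)*5 = 30 + 5*v)
G(n, X) = 0
(G(A(7), -72) + L)*(-29774 + E(89)) = (0 - 17108)*(-29774 + (30 + 5*89)) = -17108*(-29774 + (30 + 445)) = -17108*(-29774 + 475) = -17108*(-29299) = 501247292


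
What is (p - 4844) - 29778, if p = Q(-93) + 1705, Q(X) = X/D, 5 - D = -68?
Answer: -2403034/73 ≈ -32918.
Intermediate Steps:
D = 73 (D = 5 - 1*(-68) = 5 + 68 = 73)
Q(X) = X/73
p = 124372/73 (p = (1/73)*(-93) + 1705 = -93/73 + 1705 = 124372/73 ≈ 1703.7)
(p - 4844) - 29778 = (124372/73 - 4844) - 29778 = -229240/73 - 29778 = -2403034/73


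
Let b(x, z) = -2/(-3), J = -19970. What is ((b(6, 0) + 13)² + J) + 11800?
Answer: -71849/9 ≈ -7983.2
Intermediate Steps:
b(x, z) = ⅔ (b(x, z) = -2*(-⅓) = ⅔)
((b(6, 0) + 13)² + J) + 11800 = ((⅔ + 13)² - 19970) + 11800 = ((41/3)² - 19970) + 11800 = (1681/9 - 19970) + 11800 = -178049/9 + 11800 = -71849/9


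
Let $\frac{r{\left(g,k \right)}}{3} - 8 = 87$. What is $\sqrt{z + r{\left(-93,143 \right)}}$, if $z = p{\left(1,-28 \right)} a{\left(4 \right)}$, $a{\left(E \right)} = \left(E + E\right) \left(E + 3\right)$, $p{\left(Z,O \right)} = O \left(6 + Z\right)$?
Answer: $i \sqrt{10691} \approx 103.4 i$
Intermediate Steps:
$r{\left(g,k \right)} = 285$ ($r{\left(g,k \right)} = 24 + 3 \cdot 87 = 24 + 261 = 285$)
$a{\left(E \right)} = 2 E \left(3 + E\right)$
$z = -10976$ ($z = - 28 \left(6 + 1\right) 2 \cdot 4 \left(3 + 4\right) = \left(-28\right) 7 \cdot 2 \cdot 4 \cdot 7 = \left(-196\right) 56 = -10976$)
$\sqrt{z + r{\left(-93,143 \right)}} = \sqrt{-10976 + 285} = \sqrt{-10691} = i \sqrt{10691}$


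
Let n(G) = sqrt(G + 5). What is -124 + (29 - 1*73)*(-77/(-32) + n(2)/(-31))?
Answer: -1839/8 + 44*sqrt(7)/31 ≈ -226.12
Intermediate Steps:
n(G) = sqrt(5 + G)
-124 + (29 - 1*73)*(-77/(-32) + n(2)/(-31)) = -124 + (29 - 1*73)*(-77/(-32) + sqrt(5 + 2)/(-31)) = -124 + (29 - 73)*(-77*(-1/32) + sqrt(7)*(-1/31)) = -124 - 44*(77/32 - sqrt(7)/31) = -124 + (-847/8 + 44*sqrt(7)/31) = -1839/8 + 44*sqrt(7)/31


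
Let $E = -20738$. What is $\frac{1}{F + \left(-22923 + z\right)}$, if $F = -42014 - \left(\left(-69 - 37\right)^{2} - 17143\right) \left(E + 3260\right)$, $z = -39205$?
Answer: $- \frac{1}{103346688} \approx -9.6762 \cdot 10^{-9}$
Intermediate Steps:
$F = -103284560$ ($F = -42014 - \left(\left(-69 - 37\right)^{2} - 17143\right) \left(-20738 + 3260\right) = -42014 - \left(\left(-106\right)^{2} - 17143\right) \left(-17478\right) = -42014 - \left(11236 - 17143\right) \left(-17478\right) = -42014 - \left(-5907\right) \left(-17478\right) = -42014 - 103242546 = -103284560$)
$\frac{1}{F + \left(-22923 + z\right)} = \frac{1}{-103284560 - 62128} = \frac{1}{-103346688} = - \frac{1}{103346688}$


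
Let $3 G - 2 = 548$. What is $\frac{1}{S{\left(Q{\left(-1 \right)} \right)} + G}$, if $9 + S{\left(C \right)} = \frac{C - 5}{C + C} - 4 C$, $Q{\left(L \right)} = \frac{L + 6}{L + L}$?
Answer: $\frac{6}{1115} \approx 0.0053812$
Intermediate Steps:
$Q{\left(L \right)} = \frac{6 + L}{2 L}$
$G = \frac{550}{3}$ ($G = \frac{2}{3} + \frac{1}{3} \cdot 548 = \frac{2}{3} + \frac{548}{3} = \frac{550}{3} \approx 183.33$)
$S{\left(C \right)} = -9 - 4 C + \frac{-5 + C}{2 C}$ ($S{\left(C \right)} = -9 - \left(4 C - \frac{C - 5}{C + C}\right) = -9 - \left(4 C - \frac{-5 + C}{2 C}\right) = -9 - 4 C + \frac{-5 + C}{2 C}$)
$\frac{1}{S{\left(Q{\left(-1 \right)} \right)} + G} = \frac{1}{\frac{-5 - \frac{6 - 1}{2 \left(-1\right)} \left(17 + 8 \frac{6 - 1}{2 \left(-1\right)}\right)}{2 \frac{6 - 1}{2 \left(-1\right)}} + \frac{550}{3}} = \frac{1}{\frac{-5 - \frac{1}{2} \left(-1\right) 5 \left(17 + 8 \cdot \frac{1}{2} \left(-1\right) 5\right)}{2 \cdot \frac{1}{2} \left(-1\right) 5} + \frac{550}{3}} = \frac{1}{\frac{-5 - - \frac{5 \left(17 + 8 \left(- \frac{5}{2}\right)\right)}{2}}{2 \left(- \frac{5}{2}\right)} + \frac{550}{3}} = \frac{1}{\frac{1}{2} \left(- \frac{2}{5}\right) \left(-5 - - \frac{5 \left(17 - 20\right)}{2}\right) + \frac{550}{3}} = \frac{1}{\frac{1}{2} \left(- \frac{2}{5}\right) \left(-5 - \left(- \frac{5}{2}\right) \left(-3\right)\right) + \frac{550}{3}} = \frac{1}{\frac{1}{2} \left(- \frac{2}{5}\right) \left(-5 - \frac{15}{2}\right) + \frac{550}{3}} = \frac{1}{\frac{1}{2} \left(- \frac{2}{5}\right) \left(- \frac{25}{2}\right) + \frac{550}{3}} = \frac{1}{\frac{5}{2} + \frac{550}{3}} = \frac{1}{\frac{1115}{6}} = \frac{6}{1115}$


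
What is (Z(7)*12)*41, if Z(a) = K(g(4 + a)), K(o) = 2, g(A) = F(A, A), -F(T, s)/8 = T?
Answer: 984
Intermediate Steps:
F(T, s) = -8*T
g(A) = -8*A
Z(a) = 2
(Z(7)*12)*41 = (2*12)*41 = 24*41 = 984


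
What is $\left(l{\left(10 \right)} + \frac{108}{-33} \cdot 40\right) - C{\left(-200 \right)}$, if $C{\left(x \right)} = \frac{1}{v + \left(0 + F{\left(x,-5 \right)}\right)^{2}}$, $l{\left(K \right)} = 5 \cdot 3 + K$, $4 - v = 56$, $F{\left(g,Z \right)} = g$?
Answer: $- \frac{46539431}{439428} \approx -105.91$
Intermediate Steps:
$v = -52$ ($v = 4 - 56 = -52$)
$l{\left(K \right)} = 15 + K$
$C{\left(x \right)} = \frac{1}{-52 + x^{2}}$ ($C{\left(x \right)} = \frac{1}{-52 + \left(0 + x\right)^{2}} = \frac{1}{-52 + x^{2}}$)
$\left(l{\left(10 \right)} + \frac{108}{-33} \cdot 40\right) - C{\left(-200 \right)} = \left(\left(15 + 10\right) + \frac{108}{-33} \cdot 40\right) - \frac{1}{-52 + \left(-200\right)^{2}} = \left(25 + 108 \left(- \frac{1}{33}\right) 40\right) - \frac{1}{-52 + 40000} = \left(25 - \frac{1440}{11}\right) - \frac{1}{39948} = - \frac{1165}{11} - \frac{1}{39948} = - \frac{46539431}{439428}$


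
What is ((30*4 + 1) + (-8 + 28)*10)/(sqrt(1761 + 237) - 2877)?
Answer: -102613/919459 - 107*sqrt(222)/919459 ≈ -0.11334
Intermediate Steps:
((30*4 + 1) + (-8 + 28)*10)/(sqrt(1761 + 237) - 2877) = ((120 + 1) + 20*10)/(sqrt(1998) - 2877) = (121 + 200)/(3*sqrt(222) - 2877) = 321/(-2877 + 3*sqrt(222))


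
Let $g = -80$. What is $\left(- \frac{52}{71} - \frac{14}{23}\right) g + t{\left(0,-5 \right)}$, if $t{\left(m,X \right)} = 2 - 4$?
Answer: $\frac{171934}{1633} \approx 105.29$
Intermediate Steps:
$t{\left(m,X \right)} = -2$
$\left(- \frac{52}{71} - \frac{14}{23}\right) g + t{\left(0,-5 \right)} = \left(- \frac{52}{71} - \frac{14}{23}\right) \left(-80\right) - 2 = \left(- \frac{2190}{1633}\right) \left(-80\right) - 2 = \frac{175200}{1633} - 2 = \frac{171934}{1633}$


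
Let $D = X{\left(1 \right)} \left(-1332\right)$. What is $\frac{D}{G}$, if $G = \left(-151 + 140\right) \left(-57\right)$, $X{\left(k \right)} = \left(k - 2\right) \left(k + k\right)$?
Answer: $\frac{888}{209} \approx 4.2488$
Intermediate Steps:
$X{\left(k \right)} = 2 k \left(-2 + k\right)$ ($X{\left(k \right)} = \left(-2 + k\right) 2 k = 2 k \left(-2 + k\right)$)
$D = 2664$ ($D = 2 \cdot 1 \left(-2 + 1\right) \left(-1332\right) = 2 \cdot 1 \left(-1\right) \left(-1332\right) = \left(-2\right) \left(-1332\right) = 2664$)
$G = 627$ ($G = \left(-11\right) \left(-57\right) = 627$)
$\frac{D}{G} = \frac{2664}{627} = 2664 \cdot \frac{1}{627} = \frac{888}{209}$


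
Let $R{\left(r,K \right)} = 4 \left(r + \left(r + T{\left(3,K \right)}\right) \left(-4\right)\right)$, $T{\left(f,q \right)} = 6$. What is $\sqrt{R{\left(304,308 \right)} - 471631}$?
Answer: $5 i \sqrt{19015} \approx 689.47 i$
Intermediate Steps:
$R{\left(r,K \right)} = -96 - 12 r$ ($R{\left(r,K \right)} = 4 \left(r + \left(r + 6\right) \left(-4\right)\right) = 4 \left(r + \left(6 + r\right) \left(-4\right)\right) = 4 \left(r - \left(24 + 4 r\right)\right) = 4 \left(-24 - 3 r\right) = -96 - 12 r$)
$\sqrt{R{\left(304,308 \right)} - 471631} = \sqrt{\left(-96 - 3648\right) - 471631} = \sqrt{-3744 - 471631} = \sqrt{-475375} = 5 i \sqrt{19015}$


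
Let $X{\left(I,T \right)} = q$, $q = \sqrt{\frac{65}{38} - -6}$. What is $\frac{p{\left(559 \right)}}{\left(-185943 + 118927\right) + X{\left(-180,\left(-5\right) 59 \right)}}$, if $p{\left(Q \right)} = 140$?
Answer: $- \frac{71305024}{34132696287} - \frac{28 \sqrt{11134}}{34132696287} \approx -0.0020891$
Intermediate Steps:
$q = \frac{\sqrt{11134}}{38}$ ($q = \sqrt{65 \cdot \frac{1}{38} + 6} = \sqrt{\frac{65}{38} + 6} = \sqrt{\frac{293}{38}} = \frac{\sqrt{11134}}{38} \approx 2.7768$)
$X{\left(I,T \right)} = \frac{\sqrt{11134}}{38}$
$\frac{p{\left(559 \right)}}{\left(-185943 + 118927\right) + X{\left(-180,\left(-5\right) 59 \right)}} = \frac{140}{\left(-185943 + 118927\right) + \frac{\sqrt{11134}}{38}} = \frac{140}{-67016 + \frac{\sqrt{11134}}{38}}$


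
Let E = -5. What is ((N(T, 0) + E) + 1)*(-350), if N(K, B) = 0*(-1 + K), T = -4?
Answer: 1400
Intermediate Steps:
N(K, B) = 0
((N(T, 0) + E) + 1)*(-350) = ((0 - 5) + 1)*(-350) = (-5 + 1)*(-350) = -4*(-350) = 1400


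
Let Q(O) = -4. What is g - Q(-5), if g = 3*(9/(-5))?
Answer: -7/5 ≈ -1.4000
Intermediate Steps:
g = -27/5 (g = 3*(9*(-⅕)) = 3*(-9/5) = -27/5 ≈ -5.4000)
g - Q(-5) = -27/5 - 1*(-4) = -27/5 + 4 = -7/5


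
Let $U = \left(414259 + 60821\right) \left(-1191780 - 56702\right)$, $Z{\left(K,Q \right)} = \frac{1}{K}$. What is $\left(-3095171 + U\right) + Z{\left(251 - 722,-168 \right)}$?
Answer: $- \frac{279365136077302}{471} \approx -5.9313 \cdot 10^{11}$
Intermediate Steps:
$U = -593128828560$ ($U = 475080 \left(-1248482\right) = -593128828560$)
$\left(-3095171 + U\right) + Z{\left(251 - 722,-168 \right)} = \left(-3095171 - 593128828560\right) + \frac{1}{251 - 722} = -593131923731 + \frac{1}{251 - 722} = -593131923731 + \frac{1}{-471} = -593131923731 - \frac{1}{471} = - \frac{279365136077302}{471}$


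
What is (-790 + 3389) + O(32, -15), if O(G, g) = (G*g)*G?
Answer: -12761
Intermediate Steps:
O(G, g) = g*G**2
(-790 + 3389) + O(32, -15) = (-790 + 3389) - 15*32**2 = 2599 - 15*1024 = 2599 - 15360 = -12761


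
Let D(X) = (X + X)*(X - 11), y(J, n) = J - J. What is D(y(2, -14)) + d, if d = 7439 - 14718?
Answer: -7279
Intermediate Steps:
y(J, n) = 0
D(X) = 2*X*(-11 + X) (D(X) = (2*X)*(-11 + X) = 2*X*(-11 + X))
d = -7279
D(y(2, -14)) + d = 2*0*(-11 + 0) - 7279 = 2*0*(-11) - 7279 = 0 - 7279 = -7279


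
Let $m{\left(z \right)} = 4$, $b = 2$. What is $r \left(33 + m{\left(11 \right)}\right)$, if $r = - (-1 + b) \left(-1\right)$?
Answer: $37$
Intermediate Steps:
$r = 1$ ($r = - (-1 + 2) \left(-1\right) = \left(-1\right) 1 \left(-1\right) = \left(-1\right) \left(-1\right) = 1$)
$r \left(33 + m{\left(11 \right)}\right) = 1 \left(33 + 4\right) = 1 \cdot 37 = 37$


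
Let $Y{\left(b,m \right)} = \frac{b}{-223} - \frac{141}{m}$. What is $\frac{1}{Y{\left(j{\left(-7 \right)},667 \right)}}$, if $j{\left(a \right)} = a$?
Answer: $- \frac{148741}{26774} \approx -5.5554$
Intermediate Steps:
$Y{\left(b,m \right)} = - \frac{141}{m} - \frac{b}{223}$ ($Y{\left(b,m \right)} = b \left(- \frac{1}{223}\right) - \frac{141}{m} = - \frac{b}{223} - \frac{141}{m} = - \frac{141}{m} - \frac{b}{223}$)
$\frac{1}{Y{\left(j{\left(-7 \right)},667 \right)}} = \frac{1}{- \frac{141}{667} - - \frac{7}{223}} = \frac{1}{\left(-141\right) \frac{1}{667} + \frac{7}{223}} = \frac{1}{- \frac{141}{667} + \frac{7}{223}} = \frac{1}{- \frac{26774}{148741}} = - \frac{148741}{26774}$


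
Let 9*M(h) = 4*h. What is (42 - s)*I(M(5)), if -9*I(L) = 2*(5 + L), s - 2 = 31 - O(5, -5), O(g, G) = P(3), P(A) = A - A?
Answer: -130/9 ≈ -14.444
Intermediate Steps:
P(A) = 0
O(g, G) = 0
M(h) = 4*h/9 (M(h) = (4*h)/9 = 4*h/9)
s = 33 (s = 2 + (31 - 1*0) = 2 + (31 + 0) = 2 + 31 = 33)
I(L) = -10/9 - 2*L/9 (I(L) = -2*(5 + L)/9 = -(10 + 2*L)/9 = -10/9 - 2*L/9)
(42 - s)*I(M(5)) = (42 - 1*33)*(-10/9 - 8*5/81) = (42 - 33)*(-10/9 - 2/9*20/9) = 9*(-10/9 - 40/81) = 9*(-130/81) = -130/9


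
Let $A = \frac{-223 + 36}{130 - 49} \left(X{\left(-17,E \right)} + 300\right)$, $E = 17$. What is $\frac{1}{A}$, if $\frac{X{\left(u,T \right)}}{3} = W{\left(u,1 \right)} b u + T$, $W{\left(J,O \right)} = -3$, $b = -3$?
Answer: $\frac{3}{748} \approx 0.0040107$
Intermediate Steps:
$X{\left(u,T \right)} = 3 T + 27 u$ ($X{\left(u,T \right)} = 3 \left(\left(-3\right) \left(-3\right) u + T\right) = 3 \left(9 u + T\right) = 3 \left(T + 9 u\right) = 3 T + 27 u$)
$A = \frac{748}{3}$ ($A = \frac{-223 + 36}{130 - 49} \left(\left(3 \cdot 17 + 27 \left(-17\right)\right) + 300\right) = - \frac{187}{81} \left(\left(51 - 459\right) + 300\right) = \left(-187\right) \frac{1}{81} \left(-408 + 300\right) = \left(- \frac{187}{81}\right) \left(-108\right) = \frac{748}{3} \approx 249.33$)
$\frac{1}{A} = \frac{1}{\frac{748}{3}} = \frac{3}{748}$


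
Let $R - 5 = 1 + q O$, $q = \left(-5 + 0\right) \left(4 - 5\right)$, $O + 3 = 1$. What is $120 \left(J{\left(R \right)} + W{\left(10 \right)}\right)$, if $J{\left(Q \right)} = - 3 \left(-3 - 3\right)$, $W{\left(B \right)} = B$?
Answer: $3360$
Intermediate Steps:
$O = -2$ ($O = -3 + 1 = -2$)
$q = 5$ ($q = \left(-5\right) \left(-1\right) = 5$)
$R = -4$ ($R = 5 + \left(1 + 5 \left(-2\right)\right) = 5 + \left(1 - 10\right) = 5 - 9 = -4$)
$J{\left(Q \right)} = 18$ ($J{\left(Q \right)} = \left(-3\right) \left(-6\right) = 18$)
$120 \left(J{\left(R \right)} + W{\left(10 \right)}\right) = 120 \left(18 + 10\right) = 120 \cdot 28 = 3360$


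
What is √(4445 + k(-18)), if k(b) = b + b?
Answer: √4409 ≈ 66.400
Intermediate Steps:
k(b) = 2*b
√(4445 + k(-18)) = √(4445 + 2*(-18)) = √(4445 - 36) = √4409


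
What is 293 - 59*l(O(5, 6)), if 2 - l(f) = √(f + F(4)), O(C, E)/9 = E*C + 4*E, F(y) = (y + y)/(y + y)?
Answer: 175 + 59*√487 ≈ 1477.0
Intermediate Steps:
F(y) = 1 (F(y) = (2*y)/((2*y)) = (2*y)*(1/(2*y)) = 1)
O(C, E) = 36*E + 9*C*E (O(C, E) = 9*(E*C + 4*E) = 9*(C*E + 4*E) = 9*(4*E + C*E) = 36*E + 9*C*E)
l(f) = 2 - √(1 + f) (l(f) = 2 - √(f + 1) = 2 - √(1 + f))
293 - 59*l(O(5, 6)) = 293 - 59*(2 - √(1 + 9*6*(4 + 5))) = 293 - 59*(2 - √(1 + 9*6*9)) = 293 - 59*(2 - √(1 + 486)) = 293 - 59*(2 - √487) = 293 + (-118 + 59*√487) = 175 + 59*√487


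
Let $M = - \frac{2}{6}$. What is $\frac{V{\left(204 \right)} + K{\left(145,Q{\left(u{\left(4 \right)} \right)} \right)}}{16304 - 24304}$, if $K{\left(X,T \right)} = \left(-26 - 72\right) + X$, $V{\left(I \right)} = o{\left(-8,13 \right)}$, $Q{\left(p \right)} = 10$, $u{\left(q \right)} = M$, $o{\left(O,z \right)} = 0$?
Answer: $- \frac{47}{8000} \approx -0.005875$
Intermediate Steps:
$M = - \frac{1}{3}$ ($M = \left(-2\right) \frac{1}{6} = - \frac{1}{3} \approx -0.33333$)
$u{\left(q \right)} = - \frac{1}{3}$
$V{\left(I \right)} = 0$
$K{\left(X,T \right)} = -98 + X$
$\frac{V{\left(204 \right)} + K{\left(145,Q{\left(u{\left(4 \right)} \right)} \right)}}{16304 - 24304} = \frac{0 + \left(-98 + 145\right)}{16304 - 24304} = \frac{0 + 47}{16304 - 24304} = \frac{47}{-8000} = 47 \left(- \frac{1}{8000}\right) = - \frac{47}{8000}$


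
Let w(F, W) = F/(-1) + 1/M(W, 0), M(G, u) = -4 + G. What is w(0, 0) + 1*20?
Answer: 79/4 ≈ 19.750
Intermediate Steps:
w(F, W) = 1/(-4 + W) - F (w(F, W) = F/(-1) + 1/(-4 + W) = F*(-1) + 1/(-4 + W) = -F + 1/(-4 + W) = 1/(-4 + W) - F)
w(0, 0) + 1*20 = (1 - 1*0*(-4 + 0))/(-4 + 0) + 1*20 = (1 - 1*0*(-4))/(-4) + 20 = -(1 + 0)/4 + 20 = -1/4*1 + 20 = -1/4 + 20 = 79/4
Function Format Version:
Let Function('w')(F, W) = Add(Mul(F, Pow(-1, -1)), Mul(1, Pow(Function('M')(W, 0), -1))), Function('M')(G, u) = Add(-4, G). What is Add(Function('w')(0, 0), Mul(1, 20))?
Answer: Rational(79, 4) ≈ 19.750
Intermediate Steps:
Function('w')(F, W) = Add(Pow(Add(-4, W), -1), Mul(-1, F)) (Function('w')(F, W) = Add(Mul(F, Pow(-1, -1)), Mul(1, Pow(Add(-4, W), -1))) = Add(Mul(F, -1), Pow(Add(-4, W), -1)) = Add(Mul(-1, F), Pow(Add(-4, W), -1)) = Add(Pow(Add(-4, W), -1), Mul(-1, F)))
Add(Function('w')(0, 0), Mul(1, 20)) = Add(Mul(Pow(Add(-4, 0), -1), Add(1, Mul(-1, 0, Add(-4, 0)))), Mul(1, 20)) = Add(Mul(Pow(-4, -1), Add(1, Mul(-1, 0, -4))), 20) = Add(Mul(Rational(-1, 4), Add(1, 0)), 20) = Add(Mul(Rational(-1, 4), 1), 20) = Add(Rational(-1, 4), 20) = Rational(79, 4)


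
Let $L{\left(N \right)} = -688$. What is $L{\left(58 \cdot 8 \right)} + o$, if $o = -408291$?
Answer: $-408979$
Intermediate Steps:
$L{\left(58 \cdot 8 \right)} + o = -688 - 408291 = -408979$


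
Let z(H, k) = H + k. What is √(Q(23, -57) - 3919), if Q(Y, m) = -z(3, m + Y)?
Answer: 36*I*√3 ≈ 62.354*I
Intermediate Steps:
Q(Y, m) = -3 - Y - m (Q(Y, m) = -(3 + (m + Y)) = -(3 + (Y + m)) = -(3 + Y + m) = -3 - Y - m)
√(Q(23, -57) - 3919) = √((-3 - 1*23 - 1*(-57)) - 3919) = √((-3 - 23 + 57) - 3919) = √(31 - 3919) = √(-3888) = 36*I*√3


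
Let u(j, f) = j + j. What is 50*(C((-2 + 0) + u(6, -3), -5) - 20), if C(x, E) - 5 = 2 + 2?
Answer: -550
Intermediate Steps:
u(j, f) = 2*j
C(x, E) = 9 (C(x, E) = 5 + (2 + 2) = 5 + 4 = 9)
50*(C((-2 + 0) + u(6, -3), -5) - 20) = 50*(9 - 20) = 50*(-11) = -550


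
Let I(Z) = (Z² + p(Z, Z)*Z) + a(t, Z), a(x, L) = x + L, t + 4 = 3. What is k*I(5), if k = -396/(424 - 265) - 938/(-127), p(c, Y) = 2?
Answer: 1285050/6731 ≈ 190.92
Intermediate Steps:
t = -1 (t = -4 + 3 = -1)
a(x, L) = L + x
I(Z) = -1 + Z² + 3*Z (I(Z) = (Z² + 2*Z) + (Z - 1) = (Z² + 2*Z) + (-1 + Z) = -1 + Z² + 3*Z)
k = 32950/6731 (k = -396/159 - 938*(-1/127) = -396*1/159 + 938/127 = -132/53 + 938/127 = 32950/6731 ≈ 4.8953)
k*I(5) = 32950*(-1 + 5² + 3*5)/6731 = 32950*(-1 + 25 + 15)/6731 = (32950/6731)*39 = 1285050/6731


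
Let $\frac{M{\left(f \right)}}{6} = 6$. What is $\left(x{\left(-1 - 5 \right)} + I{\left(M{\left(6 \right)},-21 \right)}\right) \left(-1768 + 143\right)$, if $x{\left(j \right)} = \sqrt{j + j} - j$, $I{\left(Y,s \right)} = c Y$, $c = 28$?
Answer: $-1647750 - 3250 i \sqrt{3} \approx -1.6478 \cdot 10^{6} - 5629.2 i$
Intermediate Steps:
$M{\left(f \right)} = 36$ ($M{\left(f \right)} = 6 \cdot 6 = 36$)
$I{\left(Y,s \right)} = 28 Y$
$x{\left(j \right)} = - j + \sqrt{2} \sqrt{j}$ ($x{\left(j \right)} = \sqrt{2 j} - j = \sqrt{2} \sqrt{j} - j = - j + \sqrt{2} \sqrt{j}$)
$\left(x{\left(-1 - 5 \right)} + I{\left(M{\left(6 \right)},-21 \right)}\right) \left(-1768 + 143\right) = \left(\left(- (-1 - 5) + \sqrt{2} \sqrt{-1 - 5}\right) + 28 \cdot 36\right) \left(-1768 + 143\right) = \left(\left(- (-1 - 5) + \sqrt{2} \sqrt{-1 - 5}\right) + 1008\right) \left(-1625\right) = \left(\left(\left(-1\right) \left(-6\right) + \sqrt{2} \sqrt{-6}\right) + 1008\right) \left(-1625\right) = \left(\left(6 + \sqrt{2} i \sqrt{6}\right) + 1008\right) \left(-1625\right) = \left(\left(6 + 2 i \sqrt{3}\right) + 1008\right) \left(-1625\right) = \left(1014 + 2 i \sqrt{3}\right) \left(-1625\right) = -1647750 - 3250 i \sqrt{3}$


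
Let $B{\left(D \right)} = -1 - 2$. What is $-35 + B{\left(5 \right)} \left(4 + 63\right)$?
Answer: $-236$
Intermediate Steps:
$B{\left(D \right)} = -3$ ($B{\left(D \right)} = -1 - 2 = -3$)
$-35 + B{\left(5 \right)} \left(4 + 63\right) = -35 - 3 \left(4 + 63\right) = -35 - 201 = -236$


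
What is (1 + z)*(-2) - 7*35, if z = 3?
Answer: -253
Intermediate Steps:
(1 + z)*(-2) - 7*35 = (1 + 3)*(-2) - 7*35 = 4*(-2) - 245 = -8 - 245 = -253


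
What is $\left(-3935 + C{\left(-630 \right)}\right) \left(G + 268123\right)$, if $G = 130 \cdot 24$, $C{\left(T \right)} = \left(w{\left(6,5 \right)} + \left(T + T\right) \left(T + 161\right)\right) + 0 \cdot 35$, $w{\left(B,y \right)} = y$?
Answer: $159222353430$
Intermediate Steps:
$C{\left(T \right)} = 5 + 2 T \left(161 + T\right)$ ($C{\left(T \right)} = \left(5 + \left(T + T\right) \left(T + 161\right)\right) + 0 \cdot 35 = \left(5 + 2 T \left(161 + T\right)\right) + 0 = 5 + 2 T \left(161 + T\right)$)
$G = 3120$
$\left(-3935 + C{\left(-630 \right)}\right) \left(G + 268123\right) = \left(-3935 + \left(5 + 2 \left(-630\right)^{2} + 322 \left(-630\right)\right)\right) \left(3120 + 268123\right) = \left(-3935 + \left(5 + 2 \cdot 396900 - 202860\right)\right) 271243 = \left(-3935 + \left(5 + 793800 - 202860\right)\right) 271243 = \left(-3935 + 590945\right) 271243 = 587010 \cdot 271243 = 159222353430$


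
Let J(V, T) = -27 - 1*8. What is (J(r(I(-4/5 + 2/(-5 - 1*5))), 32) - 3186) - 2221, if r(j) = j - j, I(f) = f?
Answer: -5442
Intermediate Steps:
r(j) = 0
J(V, T) = -35 (J(V, T) = -27 - 8 = -35)
(J(r(I(-4/5 + 2/(-5 - 1*5))), 32) - 3186) - 2221 = (-35 - 3186) - 2221 = -3221 - 2221 = -5442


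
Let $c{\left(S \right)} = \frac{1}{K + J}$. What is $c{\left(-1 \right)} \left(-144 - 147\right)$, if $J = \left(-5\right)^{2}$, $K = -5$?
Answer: $- \frac{291}{20} \approx -14.55$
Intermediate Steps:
$J = 25$
$c{\left(S \right)} = \frac{1}{20}$ ($c{\left(S \right)} = \frac{1}{-5 + 25} = \frac{1}{20}$)
$c{\left(-1 \right)} \left(-144 - 147\right) = \frac{-144 - 147}{20} = \frac{1}{20} \left(-291\right) = - \frac{291}{20}$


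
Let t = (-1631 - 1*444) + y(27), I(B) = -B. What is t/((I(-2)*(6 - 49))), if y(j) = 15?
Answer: 1030/43 ≈ 23.953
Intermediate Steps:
t = -2060 (t = (-1631 - 1*444) + 15 = (-1631 - 444) + 15 = -2075 + 15 = -2060)
t/((I(-2)*(6 - 49))) = -2060*1/(2*(6 - 49)) = -2060/(2*(-43)) = -2060/(-86) = -2060*(-1/86) = 1030/43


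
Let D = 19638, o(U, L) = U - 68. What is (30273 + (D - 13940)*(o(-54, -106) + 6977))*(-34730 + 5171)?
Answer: -1155463172217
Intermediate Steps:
o(U, L) = -68 + U
(30273 + (D - 13940)*(o(-54, -106) + 6977))*(-34730 + 5171) = (30273 + (19638 - 13940)*((-68 - 54) + 6977))*(-34730 + 5171) = (30273 + 5698*(-122 + 6977))*(-29559) = (30273 + 5698*6855)*(-29559) = (30273 + 39059790)*(-29559) = 39090063*(-29559) = -1155463172217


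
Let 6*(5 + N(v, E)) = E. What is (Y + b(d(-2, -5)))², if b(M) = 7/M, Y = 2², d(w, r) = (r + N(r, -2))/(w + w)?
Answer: 43264/961 ≈ 45.020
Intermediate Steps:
N(v, E) = -5 + E/6
d(w, r) = (-16/3 + r)/(2*w) (d(w, r) = (r + (-5 + (⅙)*(-2)))/(w + w) = (r + (-5 - ⅓))/((2*w)) = (r - 16/3)*(1/(2*w)) = (-16/3 + r)*(1/(2*w)) = (-16/3 + r)/(2*w))
Y = 4
(Y + b(d(-2, -5)))² = (4 + 7/(((⅙)*(-16 + 3*(-5))/(-2))))² = (4 + 7/(((⅙)*(-½)*(-16 - 15))))² = (4 + 7/(((⅙)*(-½)*(-31))))² = (4 + 7/(31/12))² = (4 + 7*(12/31))² = (4 + 84/31)² = (208/31)² = 43264/961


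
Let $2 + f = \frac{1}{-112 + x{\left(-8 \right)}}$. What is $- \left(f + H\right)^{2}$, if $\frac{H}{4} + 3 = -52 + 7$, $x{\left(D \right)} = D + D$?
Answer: $- \frac{616677889}{16384} \approx -37639.0$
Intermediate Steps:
$x{\left(D \right)} = 2 D$
$f = - \frac{257}{128}$ ($f = -2 + \frac{1}{-112 + 2 \left(-8\right)} = -2 + \frac{1}{-112 - 16} = -2 + \frac{1}{-128} = -2 - \frac{1}{128} = - \frac{257}{128} \approx -2.0078$)
$H = -192$ ($H = -12 + 4 \left(-52 + 7\right) = -12 + 4 \left(-45\right) = -12 - 180 = -192$)
$- \left(f + H\right)^{2} = - \left(- \frac{257}{128} - 192\right)^{2} = - \left(- \frac{24833}{128}\right)^{2} = \left(-1\right) \frac{616677889}{16384} = - \frac{616677889}{16384}$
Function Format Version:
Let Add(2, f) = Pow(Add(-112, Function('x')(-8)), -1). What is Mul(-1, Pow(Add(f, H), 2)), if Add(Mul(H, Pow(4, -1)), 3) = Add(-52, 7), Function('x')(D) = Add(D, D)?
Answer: Rational(-616677889, 16384) ≈ -37639.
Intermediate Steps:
Function('x')(D) = Mul(2, D)
f = Rational(-257, 128) (f = Add(-2, Pow(Add(-112, Mul(2, -8)), -1)) = Add(-2, Pow(Add(-112, -16), -1)) = Add(-2, Pow(-128, -1)) = Add(-2, Rational(-1, 128)) = Rational(-257, 128) ≈ -2.0078)
H = -192 (H = Add(-12, Mul(4, Add(-52, 7))) = Add(-12, Mul(4, -45)) = Add(-12, -180) = -192)
Mul(-1, Pow(Add(f, H), 2)) = Mul(-1, Pow(Add(Rational(-257, 128), -192), 2)) = Mul(-1, Pow(Rational(-24833, 128), 2)) = Mul(-1, Rational(616677889, 16384)) = Rational(-616677889, 16384)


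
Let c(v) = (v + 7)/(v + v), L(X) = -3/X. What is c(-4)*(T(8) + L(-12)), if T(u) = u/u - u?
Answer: 81/32 ≈ 2.5313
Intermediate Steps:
c(v) = (7 + v)/(2*v) (c(v) = (7 + v)/((2*v)) = (7 + v)*(1/(2*v)) = (7 + v)/(2*v))
T(u) = 1 - u
c(-4)*(T(8) + L(-12)) = ((½)*(7 - 4)/(-4))*((1 - 1*8) - 3/(-12)) = ((½)*(-¼)*3)*((1 - 8) - 3*(-1/12)) = -3*(-7 + ¼)/8 = -3/8*(-27/4) = 81/32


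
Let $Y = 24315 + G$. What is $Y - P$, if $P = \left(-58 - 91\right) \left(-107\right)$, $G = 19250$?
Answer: $27622$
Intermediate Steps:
$Y = 43565$ ($Y = 24315 + 19250 = 43565$)
$P = 15943$ ($P = \left(-149\right) \left(-107\right) = 15943$)
$Y - P = 43565 - 15943 = 27622$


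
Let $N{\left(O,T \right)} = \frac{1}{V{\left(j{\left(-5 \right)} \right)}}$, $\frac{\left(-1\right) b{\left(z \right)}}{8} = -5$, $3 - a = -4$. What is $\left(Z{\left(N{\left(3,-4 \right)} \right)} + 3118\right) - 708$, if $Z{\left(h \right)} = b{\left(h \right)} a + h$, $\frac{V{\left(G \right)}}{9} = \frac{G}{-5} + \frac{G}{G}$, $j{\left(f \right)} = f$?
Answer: $\frac{48421}{18} \approx 2690.1$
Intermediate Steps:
$a = 7$ ($a = 3 - -4 = 3 + 4 = 7$)
$b{\left(z \right)} = 40$ ($b{\left(z \right)} = \left(-8\right) \left(-5\right) = 40$)
$V{\left(G \right)} = 9 - \frac{9 G}{5}$ ($V{\left(G \right)} = 9 \left(\frac{G}{-5} + \frac{G}{G}\right) = 9 \left(G \left(- \frac{1}{5}\right) + 1\right) = 9 \left(- \frac{G}{5} + 1\right) = 9 \left(1 - \frac{G}{5}\right) = 9 - \frac{9 G}{5}$)
$N{\left(O,T \right)} = \frac{1}{18}$ ($N{\left(O,T \right)} = \frac{1}{9 - -9} = \frac{1}{9 + 9} = \frac{1}{18}$)
$Z{\left(h \right)} = 280 + h$ ($Z{\left(h \right)} = 40 \cdot 7 + h = 280 + h$)
$\left(Z{\left(N{\left(3,-4 \right)} \right)} + 3118\right) - 708 = \left(\left(280 + \frac{1}{18}\right) + 3118\right) - 708 = \left(\frac{5041}{18} + 3118\right) - 708 = \frac{61165}{18} - 708 = \frac{48421}{18}$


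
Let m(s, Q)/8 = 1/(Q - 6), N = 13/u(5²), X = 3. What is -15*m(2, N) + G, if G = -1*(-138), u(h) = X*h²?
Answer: 1775706/11237 ≈ 158.02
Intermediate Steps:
u(h) = 3*h²
N = 13/1875 (N = 13/((3*(5²)²)) = 13/((3*25²)) = 13/((3*625)) = 13/1875 ≈ 0.0069333)
m(s, Q) = 8/(-6 + Q) (m(s, Q) = 8/(Q - 6) = 8/(-6 + Q))
G = 138
-15*m(2, N) + G = -120/(-6 + 13/1875) + 138 = -120/(-11237/1875) + 138 = -120*(-1875)/11237 + 138 = -15*(-15000/11237) + 138 = 225000/11237 + 138 = 1775706/11237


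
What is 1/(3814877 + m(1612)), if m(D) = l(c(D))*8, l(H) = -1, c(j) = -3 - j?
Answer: 1/3814869 ≈ 2.6213e-7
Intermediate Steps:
m(D) = -8 (m(D) = -1*8 = -8)
1/(3814877 + m(1612)) = 1/(3814877 - 8) = 1/3814869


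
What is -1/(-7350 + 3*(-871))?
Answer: 1/9963 ≈ 0.00010037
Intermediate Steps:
-1/(-7350 + 3*(-871)) = -1/(-7350 - 2613) = -1/(-9963) = -1*(-1/9963) = 1/9963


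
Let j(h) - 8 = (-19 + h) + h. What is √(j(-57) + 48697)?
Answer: 2*√12143 ≈ 220.39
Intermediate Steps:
j(h) = -11 + 2*h (j(h) = 8 + ((-19 + h) + h) = 8 + (-19 + 2*h) = -11 + 2*h)
√(j(-57) + 48697) = √((-11 + 2*(-57)) + 48697) = √((-11 - 114) + 48697) = √(-125 + 48697) = √48572 = 2*√12143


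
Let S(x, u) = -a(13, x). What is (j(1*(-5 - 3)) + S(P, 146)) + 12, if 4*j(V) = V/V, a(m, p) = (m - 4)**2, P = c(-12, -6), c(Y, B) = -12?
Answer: -275/4 ≈ -68.750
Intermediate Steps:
P = -12
a(m, p) = (-4 + m)**2
S(x, u) = -81 (S(x, u) = -(-4 + 13)**2 = -1*9**2 = -1*81 = -81)
j(V) = 1/4 (j(V) = (V/V)/4 = (1/4)*1 = 1/4)
(j(1*(-5 - 3)) + S(P, 146)) + 12 = (1/4 - 81) + 12 = -323/4 + 12 = -275/4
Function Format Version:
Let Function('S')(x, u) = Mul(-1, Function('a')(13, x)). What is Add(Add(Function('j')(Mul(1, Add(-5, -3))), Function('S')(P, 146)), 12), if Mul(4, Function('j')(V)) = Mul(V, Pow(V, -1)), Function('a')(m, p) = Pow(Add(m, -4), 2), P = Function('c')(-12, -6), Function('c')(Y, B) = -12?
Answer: Rational(-275, 4) ≈ -68.750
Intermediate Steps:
P = -12
Function('a')(m, p) = Pow(Add(-4, m), 2)
Function('S')(x, u) = -81 (Function('S')(x, u) = Mul(-1, Pow(Add(-4, 13), 2)) = Mul(-1, Pow(9, 2)) = Mul(-1, 81) = -81)
Function('j')(V) = Rational(1, 4) (Function('j')(V) = Mul(Rational(1, 4), Mul(V, Pow(V, -1))) = Mul(Rational(1, 4), 1) = Rational(1, 4))
Add(Add(Function('j')(Mul(1, Add(-5, -3))), Function('S')(P, 146)), 12) = Add(Add(Rational(1, 4), -81), 12) = Add(Rational(-323, 4), 12) = Rational(-275, 4)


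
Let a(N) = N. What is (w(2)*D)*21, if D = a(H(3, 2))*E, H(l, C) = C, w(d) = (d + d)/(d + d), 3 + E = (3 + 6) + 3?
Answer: 378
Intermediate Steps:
E = 9 (E = -3 + ((3 + 6) + 3) = -3 + (9 + 3) = -3 + 12 = 9)
w(d) = 1 (w(d) = (2*d)/((2*d)) = (2*d)*(1/(2*d)) = 1)
D = 18 (D = 2*9 = 18)
(w(2)*D)*21 = (1*18)*21 = 18*21 = 378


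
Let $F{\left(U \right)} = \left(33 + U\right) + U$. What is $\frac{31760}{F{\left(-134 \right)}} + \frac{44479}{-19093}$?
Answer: $- \frac{123369249}{897371} \approx -137.48$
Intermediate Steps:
$F{\left(U \right)} = 33 + 2 U$
$\frac{31760}{F{\left(-134 \right)}} + \frac{44479}{-19093} = \frac{31760}{33 + 2 \left(-134\right)} + \frac{44479}{-19093} = \frac{31760}{33 - 268} + 44479 \left(- \frac{1}{19093}\right) = \frac{31760}{-235} - \frac{44479}{19093} = 31760 \left(- \frac{1}{235}\right) - \frac{44479}{19093} = - \frac{6352}{47} - \frac{44479}{19093} = - \frac{123369249}{897371}$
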